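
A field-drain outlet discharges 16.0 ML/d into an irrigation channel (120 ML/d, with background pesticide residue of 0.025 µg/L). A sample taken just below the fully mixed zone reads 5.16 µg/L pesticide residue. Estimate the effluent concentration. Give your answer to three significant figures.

Mass balance: 120.0·0.02500 + 16.00·Cₑ = 136.0·5.160
→ Cₑ = (136.0·5.160 − 120.0·0.02500) / 16.00 = 43.67 µg/L.

43.7 µg/L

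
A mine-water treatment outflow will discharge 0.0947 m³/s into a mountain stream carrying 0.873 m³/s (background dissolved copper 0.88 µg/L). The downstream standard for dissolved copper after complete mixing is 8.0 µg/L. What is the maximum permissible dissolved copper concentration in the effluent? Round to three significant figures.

73.6 µg/L

At the limit, (Qr·Cr + Qe·Cₑ)/(Qr + Qe) = 8.0:
Cₑ = (0.9677·8.0 − 0.8730·0.8800) / 0.09470 = 73.64 µg/L.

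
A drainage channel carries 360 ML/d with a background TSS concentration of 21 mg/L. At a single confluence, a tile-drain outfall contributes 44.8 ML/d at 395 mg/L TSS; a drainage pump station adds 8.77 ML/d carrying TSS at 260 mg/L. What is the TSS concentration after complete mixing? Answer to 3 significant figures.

Mass balance: C = (360.0·21.00 + 44.80·395.0 + 8.770·260.0) / 413.6 = 27540/413.6 = 66.58 mg/L.

66.6 mg/L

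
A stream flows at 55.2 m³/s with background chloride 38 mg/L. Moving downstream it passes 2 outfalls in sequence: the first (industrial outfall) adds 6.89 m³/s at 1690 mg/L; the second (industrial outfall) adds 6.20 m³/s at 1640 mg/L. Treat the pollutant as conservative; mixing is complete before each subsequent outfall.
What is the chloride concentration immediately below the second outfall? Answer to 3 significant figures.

350 mg/L

Outfall 1: combined Q = 62.09 m³/s; C = (55.20·38.00 + 6.890·1690)/62.09 = 221.3 mg/L.
Outfall 2: combined Q = 68.29 m³/s; C = (62.09·221.3 + 6.200·1640)/68.29 = 350.1 mg/L.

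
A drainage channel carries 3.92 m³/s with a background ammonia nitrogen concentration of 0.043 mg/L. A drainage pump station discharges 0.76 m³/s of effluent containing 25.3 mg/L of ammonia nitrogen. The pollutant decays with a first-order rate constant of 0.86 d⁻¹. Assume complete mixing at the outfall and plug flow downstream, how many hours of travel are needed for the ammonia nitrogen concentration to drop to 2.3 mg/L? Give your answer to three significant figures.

Mixed concentration C = ΣQC/ΣQ = (3.920·0.04300 + 0.7600·25.30) / 4.680 = 19.40/4.680 = 4.145 mg/L.
4.145·exp(−k·t) = 2.3 → t = ln(4.145/2.3)/k = 59160 s = 16.43 h.

16.4 h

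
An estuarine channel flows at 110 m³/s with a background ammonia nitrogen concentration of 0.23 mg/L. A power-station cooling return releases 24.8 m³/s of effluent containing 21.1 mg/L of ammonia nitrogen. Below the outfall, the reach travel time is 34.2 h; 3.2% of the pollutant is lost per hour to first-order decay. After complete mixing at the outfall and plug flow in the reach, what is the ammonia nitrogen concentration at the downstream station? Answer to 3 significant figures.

1.34 mg/L

Mixed concentration C = ΣQC/ΣQ = (110.0·0.2300 + 24.80·21.10) / 134.8 = 548.6/134.8 = 4.070 mg/L.
3.2%/h lost → k = −ln(1 − 0.032) = 0.03252 h⁻¹.
First-order decay: C = 4.070·exp(−k·t) = 4.070·0.3288 = 1.338 mg/L.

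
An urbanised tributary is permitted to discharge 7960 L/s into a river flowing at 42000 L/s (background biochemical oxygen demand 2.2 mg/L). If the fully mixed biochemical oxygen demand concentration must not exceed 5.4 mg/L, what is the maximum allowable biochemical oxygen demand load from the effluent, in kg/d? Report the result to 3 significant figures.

Mass balance at the limit: 42000·2.200 + 7960·Cₑ = 49960·5.4 → Cₑ = 22.28 mg/L.
7960 L/s = 7.960 m³/s. Load = 7.960 m³/s × 22.28 g/m³ × 86 400 s/d = 15330 kg/d.

15300 kg/d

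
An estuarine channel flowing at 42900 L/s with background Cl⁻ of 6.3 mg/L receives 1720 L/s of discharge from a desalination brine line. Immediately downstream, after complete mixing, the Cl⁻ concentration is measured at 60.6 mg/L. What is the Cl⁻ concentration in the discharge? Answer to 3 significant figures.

1410 mg/L

Mass balance: 42900·6.300 + 1720·Cₑ = 44620·60.60
→ Cₑ = (44620·60.60 − 42900·6.300) / 1720 = 1415 mg/L.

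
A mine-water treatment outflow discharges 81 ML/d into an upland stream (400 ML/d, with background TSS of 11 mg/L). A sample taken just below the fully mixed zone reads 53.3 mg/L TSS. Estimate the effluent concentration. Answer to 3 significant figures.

262 mg/L

Mass balance: 400.0·11.00 + 81.00·Cₑ = 481.0·53.30
→ Cₑ = (481.0·53.30 − 400.0·11.00) / 81.00 = 262.2 mg/L.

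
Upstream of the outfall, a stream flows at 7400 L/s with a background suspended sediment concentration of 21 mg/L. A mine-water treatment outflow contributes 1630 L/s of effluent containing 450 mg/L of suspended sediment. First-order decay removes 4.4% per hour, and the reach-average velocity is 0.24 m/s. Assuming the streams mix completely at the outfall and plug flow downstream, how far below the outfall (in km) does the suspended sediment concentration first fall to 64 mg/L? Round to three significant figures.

Conservation of mass: C = (7400·21.00 + 1630·450.0) / 9030 = 888900/9030 = 98.44 mg/L.
4.4%/h lost → k = −ln(1 − 0.044) = 0.04500 h⁻¹.
Set 98.44·exp(−k·t) = 64 → t = ln(98.44/64)/k = 34450 s = 9.568 h.
Distance = v·t = 0.24·34450 = 8267 m = 8.267 km.

8.27 km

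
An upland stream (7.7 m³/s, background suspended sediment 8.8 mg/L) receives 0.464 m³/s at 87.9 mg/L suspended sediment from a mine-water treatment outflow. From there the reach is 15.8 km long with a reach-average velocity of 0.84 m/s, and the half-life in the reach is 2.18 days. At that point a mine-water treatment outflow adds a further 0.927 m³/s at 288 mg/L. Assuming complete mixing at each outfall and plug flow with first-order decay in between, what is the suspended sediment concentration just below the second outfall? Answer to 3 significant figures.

After mixing, C = (7.700·8.800 + 0.4640·87.90) / 8.164 = 108.5/8.164 = 13.30 mg/L; combined flow 8.164 m³/s.
Travel time t = 15.8·1000 / 0.84 = 18810 s = 5.225 h.
Half-life 2.18 d → k = ln 2 / 2.18 = 0.3180 d⁻¹.
First-order decay: C = 13.30·exp(−k·t) = 13.30·0.9331 = 12.41 mg/L.
At the second outfall, C = (8.164·12.41 + 0.9270·288.0) / (8.164 + 0.9270) = 40.51 mg/L.

40.5 mg/L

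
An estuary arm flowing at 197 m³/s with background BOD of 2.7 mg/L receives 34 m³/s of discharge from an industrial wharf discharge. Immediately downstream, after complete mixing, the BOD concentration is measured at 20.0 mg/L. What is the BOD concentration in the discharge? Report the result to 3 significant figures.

Mass balance: 197.0·2.700 + 34.00·Cₑ = 231.0·20.00
→ Cₑ = (231.0·20.00 − 197.0·2.700) / 34.00 = 120.2 mg/L.

120 mg/L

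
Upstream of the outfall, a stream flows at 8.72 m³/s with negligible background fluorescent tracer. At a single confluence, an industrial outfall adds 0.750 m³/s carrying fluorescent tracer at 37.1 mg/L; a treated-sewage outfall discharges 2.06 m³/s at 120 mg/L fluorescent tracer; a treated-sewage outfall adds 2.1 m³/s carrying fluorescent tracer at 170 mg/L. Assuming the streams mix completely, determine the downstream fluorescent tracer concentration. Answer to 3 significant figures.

46.4 mg/L

After mixing, C = (8.720·0 + 0.7500·37.10 + 2.060·120.0 + 2.100·170.0) / 13.63 = 632.0/13.63 = 46.37 mg/L.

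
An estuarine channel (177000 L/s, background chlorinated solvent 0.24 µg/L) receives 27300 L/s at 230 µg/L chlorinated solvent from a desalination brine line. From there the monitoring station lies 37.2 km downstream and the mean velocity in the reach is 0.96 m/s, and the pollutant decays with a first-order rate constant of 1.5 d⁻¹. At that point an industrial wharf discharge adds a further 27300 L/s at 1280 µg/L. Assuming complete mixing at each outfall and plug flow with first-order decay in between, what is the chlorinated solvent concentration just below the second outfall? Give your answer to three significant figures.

165 µg/L

Mixed concentration C = ΣQC/ΣQ = (177000·0.2400 + 27300·230.0) / 204300 = 6321000/204300 = 30.94 µg/L; combined flow 204300 L/s.
Travel time t = 37.2·1000 / 0.96 = 38750 s = 10.76 h.
First-order decay: C = 30.94·exp(−k·t) = 30.94·0.5103 = 15.79 µg/L.
At the second outfall, C = (204300·15.79 + 27300·1280) / (204300 + 27300) = 164.8 µg/L.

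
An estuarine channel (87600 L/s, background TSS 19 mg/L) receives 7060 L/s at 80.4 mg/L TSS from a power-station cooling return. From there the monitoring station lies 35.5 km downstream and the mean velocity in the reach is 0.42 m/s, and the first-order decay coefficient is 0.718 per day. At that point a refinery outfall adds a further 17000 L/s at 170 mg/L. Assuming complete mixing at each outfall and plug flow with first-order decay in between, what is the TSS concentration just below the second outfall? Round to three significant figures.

Flow-weighted average: C = (87600·19.00 + 7060·80.40) / 94660 = 2232000/94660 = 23.58 mg/L; combined flow 94660 L/s.
Travel time t = 35.5·1000 / 0.42 = 84520 s = 23.48 h.
After decay, C = 23.58 × e^(−kt) = 23.58 × 0.4954 = 11.68 mg/L.
Second outfall: C = (94660·11.68 + 17000·170.0)/111700 = 35.78 mg/L.

35.8 mg/L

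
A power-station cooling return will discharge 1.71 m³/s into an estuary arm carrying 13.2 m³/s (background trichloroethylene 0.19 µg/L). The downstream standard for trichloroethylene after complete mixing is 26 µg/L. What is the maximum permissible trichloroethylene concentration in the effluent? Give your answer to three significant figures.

At the limit, (Qr·Cr + Qe·Cₑ)/(Qr + Qe) = 26:
Cₑ = (14.91·26 − 13.20·0.1900) / 1.710 = 225.2 µg/L.

225 µg/L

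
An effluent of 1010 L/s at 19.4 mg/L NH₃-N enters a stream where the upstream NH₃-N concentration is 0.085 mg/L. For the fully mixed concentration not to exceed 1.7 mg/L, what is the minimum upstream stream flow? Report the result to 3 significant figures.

11100 L/s

Set C_mix = 1.7: (Q·0.08500 + 1010·19.40) / (Q + 1010) = 1.7
→ Q = 1010·(19.40 − 1.7)/(1.7 − 0.08500) = 11070 L/s.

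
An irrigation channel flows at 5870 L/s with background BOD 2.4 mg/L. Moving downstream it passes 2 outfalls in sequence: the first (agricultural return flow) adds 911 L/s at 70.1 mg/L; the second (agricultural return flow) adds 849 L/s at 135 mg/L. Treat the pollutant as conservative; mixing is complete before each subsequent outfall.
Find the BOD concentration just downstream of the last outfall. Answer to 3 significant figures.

Outfall 1: combined Q = 6781 L/s; C = (5870·2.400 + 911.0·70.10)/6781 = 11.50 mg/L.
Outfall 2: combined Q = 7630 L/s; C = (6781·11.50 + 849.0·135.0)/7630 = 25.24 mg/L.

25.2 mg/L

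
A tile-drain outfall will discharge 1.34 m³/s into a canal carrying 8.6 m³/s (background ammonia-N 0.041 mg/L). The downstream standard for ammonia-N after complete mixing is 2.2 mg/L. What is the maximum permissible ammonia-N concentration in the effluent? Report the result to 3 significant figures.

16.1 mg/L

At the limit, (Qr·Cr + Qe·Cₑ)/(Qr + Qe) = 2.2:
Cₑ = (9.940·2.2 − 8.600·0.04100) / 1.340 = 16.06 mg/L.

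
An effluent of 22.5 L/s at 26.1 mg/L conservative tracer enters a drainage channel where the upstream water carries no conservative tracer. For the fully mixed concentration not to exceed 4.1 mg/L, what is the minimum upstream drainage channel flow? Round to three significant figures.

Set C_mix = 4.1: (Q·0 + 22.50·26.10) / (Q + 22.50) = 4.1
→ Q = 22.50·(26.10 − 4.1)/(4.1 − 0) = 120.7 L/s.

121 L/s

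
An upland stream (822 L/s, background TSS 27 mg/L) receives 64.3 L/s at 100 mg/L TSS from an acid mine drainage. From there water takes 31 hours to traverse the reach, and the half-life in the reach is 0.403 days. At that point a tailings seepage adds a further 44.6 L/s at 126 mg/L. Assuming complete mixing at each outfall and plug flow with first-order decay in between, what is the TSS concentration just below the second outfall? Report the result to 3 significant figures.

9.37 mg/L

After mixing, C = (822.0·27.00 + 64.30·100.0) / 886.3 = 28620/886.3 = 32.30 mg/L; combined flow 886.3 L/s.
Half-life 0.403 d → k = ln 2 / 0.403 = 1.720 d⁻¹.
Decay over the reach: 32.30·exp(−kt) = 32.30·0.1084 = 3.502 mg/L.
Second outfall: C = (886.3·3.502 + 44.60·126.0)/930.9 = 9.371 mg/L.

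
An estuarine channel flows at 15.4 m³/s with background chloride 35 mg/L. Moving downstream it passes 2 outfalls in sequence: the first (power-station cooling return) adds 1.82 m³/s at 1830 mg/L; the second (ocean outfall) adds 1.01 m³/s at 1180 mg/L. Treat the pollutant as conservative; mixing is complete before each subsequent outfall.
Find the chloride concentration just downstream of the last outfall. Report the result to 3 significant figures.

After outfall 1: Q = 15.40 + 1.820 = 17.22 m³/s; C = (15.40·35.00 + 1.820·1830)/17.22 = 224.7 mg/L.
After outfall 2: Q = 17.22 + 1.010 = 18.23 m³/s; C = (17.22·224.7 + 1.010·1180)/18.23 = 277.6 mg/L.

278 mg/L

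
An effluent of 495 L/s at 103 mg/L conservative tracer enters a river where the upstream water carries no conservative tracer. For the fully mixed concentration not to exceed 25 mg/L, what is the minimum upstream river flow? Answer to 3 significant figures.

1540 L/s

Set C_mix = 25: (Q·0 + 495.0·103.0) / (Q + 495.0) = 25
→ Q = 495.0·(103.0 − 25)/(25 − 0) = 1544 L/s.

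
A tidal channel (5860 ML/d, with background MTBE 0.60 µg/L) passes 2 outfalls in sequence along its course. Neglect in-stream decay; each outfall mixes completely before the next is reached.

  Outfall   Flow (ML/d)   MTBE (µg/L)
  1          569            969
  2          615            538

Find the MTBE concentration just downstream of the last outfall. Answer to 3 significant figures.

126 µg/L

Below outfall 1: Q → 6429 ML/d, C = (5860·0.6000 + 569.0·969.0)/6429 = 86.31 µg/L.
Below outfall 2: Q → 7044 ML/d, C = (6429·86.31 + 615.0·538.0)/7044 = 125.7 µg/L.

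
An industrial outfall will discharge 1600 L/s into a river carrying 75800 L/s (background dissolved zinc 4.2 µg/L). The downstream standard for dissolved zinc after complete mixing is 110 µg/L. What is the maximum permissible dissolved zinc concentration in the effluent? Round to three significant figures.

5120 µg/L

At the limit, (Qr·Cr + Qe·Cₑ)/(Qr + Qe) = 110:
Cₑ = (77400·110 − 75800·4.200) / 1600 = 5122 µg/L.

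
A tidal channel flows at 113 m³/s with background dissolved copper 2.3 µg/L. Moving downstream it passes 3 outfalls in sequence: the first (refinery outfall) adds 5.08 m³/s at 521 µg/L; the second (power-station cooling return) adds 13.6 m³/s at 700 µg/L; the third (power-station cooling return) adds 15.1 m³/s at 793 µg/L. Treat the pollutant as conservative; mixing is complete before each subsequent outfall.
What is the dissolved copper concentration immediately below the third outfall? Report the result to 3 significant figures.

166 µg/L

Outfall 1: combined Q = 118.1 m³/s; C = (113.0·2.300 + 5.080·521.0)/118.1 = 24.62 µg/L.
Outfall 2: combined Q = 131.7 m³/s; C = (118.1·24.62 + 13.60·700.0)/131.7 = 94.37 µg/L.
Outfall 3: combined Q = 146.8 m³/s; C = (131.7·94.37 + 15.10·793.0)/146.8 = 166.2 µg/L.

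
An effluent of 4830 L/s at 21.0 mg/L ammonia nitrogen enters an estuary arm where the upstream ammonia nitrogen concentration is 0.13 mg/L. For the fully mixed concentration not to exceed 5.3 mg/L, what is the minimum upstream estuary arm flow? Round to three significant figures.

14700 L/s

Set C_mix = 5.3: (Q·0.1300 + 4830·21.00) / (Q + 4830) = 5.3
→ Q = 4830·(21.00 − 5.3)/(5.3 − 0.1300) = 14670 L/s.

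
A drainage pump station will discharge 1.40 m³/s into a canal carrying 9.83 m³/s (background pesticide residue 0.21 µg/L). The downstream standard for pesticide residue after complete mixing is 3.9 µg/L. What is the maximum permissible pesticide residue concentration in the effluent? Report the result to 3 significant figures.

At the limit, (Qr·Cr + Qe·Cₑ)/(Qr + Qe) = 3.9:
Cₑ = (11.23·3.9 − 9.830·0.2100) / 1.400 = 29.81 µg/L.

29.8 µg/L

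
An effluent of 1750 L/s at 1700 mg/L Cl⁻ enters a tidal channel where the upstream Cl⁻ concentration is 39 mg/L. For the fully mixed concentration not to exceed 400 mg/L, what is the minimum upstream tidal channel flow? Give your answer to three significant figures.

Set C_mix = 400: (Q·39.00 + 1750·1700) / (Q + 1750) = 400
→ Q = 1750·(1700 − 400)/(400 − 39.00) = 6302 L/s.

6300 L/s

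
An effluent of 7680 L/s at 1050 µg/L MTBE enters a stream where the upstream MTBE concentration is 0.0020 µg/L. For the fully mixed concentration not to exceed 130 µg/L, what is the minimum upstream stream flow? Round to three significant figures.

Set C_mix = 130: (Q·0.002000 + 7680·1050) / (Q + 7680) = 130
→ Q = 7680·(1050 − 130)/(130 − 0.002000) = 54350 L/s.

54400 L/s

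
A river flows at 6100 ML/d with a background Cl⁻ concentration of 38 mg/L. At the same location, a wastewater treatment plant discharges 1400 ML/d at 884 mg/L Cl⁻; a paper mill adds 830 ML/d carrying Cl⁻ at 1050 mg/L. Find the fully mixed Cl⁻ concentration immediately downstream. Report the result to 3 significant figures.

281 mg/L

After mixing, C = (6100·38.00 + 1400·884.0 + 830.0·1050) / 8330 = 2341000/8330 = 281.0 mg/L.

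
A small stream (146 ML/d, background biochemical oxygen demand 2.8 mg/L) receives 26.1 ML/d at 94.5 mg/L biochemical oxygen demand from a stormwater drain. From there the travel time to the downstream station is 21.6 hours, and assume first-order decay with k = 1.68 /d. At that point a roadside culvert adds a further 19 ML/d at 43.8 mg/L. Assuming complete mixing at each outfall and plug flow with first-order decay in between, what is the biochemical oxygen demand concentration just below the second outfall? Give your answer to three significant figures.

7.67 mg/L

Flow-weighted average: C = (146.0·2.800 + 26.10·94.50) / 172.1 = 2875/172.1 = 16.71 mg/L; combined flow 172.1 ML/d.
Decay over the reach: 16.71·exp(−kt) = 16.71·0.2205 = 3.683 mg/L.
Second outfall: C = (172.1·3.683 + 19.00·43.80)/191.1 = 7.672 mg/L.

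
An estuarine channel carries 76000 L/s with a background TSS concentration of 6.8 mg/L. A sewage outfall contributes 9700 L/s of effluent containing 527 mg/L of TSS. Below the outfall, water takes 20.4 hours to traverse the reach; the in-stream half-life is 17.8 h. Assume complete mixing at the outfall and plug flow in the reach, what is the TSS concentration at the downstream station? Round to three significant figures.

29.7 mg/L

Conservation of mass: C = (76000·6.800 + 9700·527.0) / 85700 = 5629000/85700 = 65.68 mg/L.
Half-life 17.8 h → k = ln 2 / 17.8 = 0.03894 h⁻¹ = 0.9346 d⁻¹.
After decay, C = 65.68 × e^(−kt) = 65.68 × 0.4519 = 29.68 mg/L.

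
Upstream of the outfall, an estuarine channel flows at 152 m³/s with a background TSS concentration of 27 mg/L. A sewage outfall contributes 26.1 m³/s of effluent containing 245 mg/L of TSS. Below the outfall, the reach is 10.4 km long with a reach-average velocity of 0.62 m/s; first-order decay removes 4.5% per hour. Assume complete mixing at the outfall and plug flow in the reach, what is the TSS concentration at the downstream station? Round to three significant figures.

47.6 mg/L

Mass balance: C = (152.0·27.00 + 26.10·245.0) / 178.1 = 10500/178.1 = 58.95 mg/L.
Travel time t = 10.4·1000 / 0.62 = 16770 s = 4.659 h.
4.5%/h lost → k = −ln(1 − 0.045) = 0.04604 h⁻¹.
After decay, C = 58.95 × e^(−kt) = 58.95 × 0.8069 = 47.57 mg/L.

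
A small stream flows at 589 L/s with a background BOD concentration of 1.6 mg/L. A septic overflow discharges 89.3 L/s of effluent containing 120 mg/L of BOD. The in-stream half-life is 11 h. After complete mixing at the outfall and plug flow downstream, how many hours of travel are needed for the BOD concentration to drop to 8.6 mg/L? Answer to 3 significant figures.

11.0 h

Mass balance: C = (589.0·1.600 + 89.30·120.0) / 678.3 = 11660/678.3 = 17.19 mg/L.
Half-life 11 h → k = ln 2 / 11 = 0.06301 h⁻¹ = 1.512 d⁻¹.
17.19·exp(−k·t) = 8.6 → t = ln(17.19/8.6)/k = 39560 s = 10.99 h.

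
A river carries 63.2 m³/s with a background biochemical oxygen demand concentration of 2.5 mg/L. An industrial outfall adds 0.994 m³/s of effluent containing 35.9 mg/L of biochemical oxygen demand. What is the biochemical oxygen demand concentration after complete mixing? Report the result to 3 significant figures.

3.02 mg/L

After mixing, C = (63.20·2.500 + 0.9940·35.90) / 64.19 = 193.7/64.19 = 3.017 mg/L.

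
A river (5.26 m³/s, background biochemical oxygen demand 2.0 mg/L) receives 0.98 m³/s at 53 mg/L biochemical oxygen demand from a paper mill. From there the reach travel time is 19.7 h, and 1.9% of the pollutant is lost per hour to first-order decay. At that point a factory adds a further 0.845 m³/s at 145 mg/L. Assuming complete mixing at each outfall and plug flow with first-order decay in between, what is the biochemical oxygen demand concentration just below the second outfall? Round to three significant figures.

Mass balance: C = (5.260·2.000 + 0.9800·53.00) / 6.240 = 62.46/6.240 = 10.01 mg/L; combined flow 6.240 m³/s.
1.9%/h lost → k = −ln(1 − 0.019) = 0.01918 h⁻¹.
After decay, C = 10.01 × e^(−kt) = 10.01 × 0.6853 = 6.860 mg/L.
Second outfall: C = (6.240·6.860 + 0.8450·145.0)/7.085 = 23.34 mg/L.

23.3 mg/L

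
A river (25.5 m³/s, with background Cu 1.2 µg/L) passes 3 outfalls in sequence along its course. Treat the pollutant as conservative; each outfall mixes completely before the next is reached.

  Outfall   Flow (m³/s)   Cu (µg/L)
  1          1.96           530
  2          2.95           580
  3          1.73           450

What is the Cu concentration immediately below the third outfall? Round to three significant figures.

Below outfall 1: Q → 27.46 m³/s, C = (25.50·1.200 + 1.960·530.0)/27.46 = 38.94 µg/L.
Below outfall 2: Q → 30.41 m³/s, C = (27.46·38.94 + 2.950·580.0)/30.41 = 91.43 µg/L.
Below outfall 3: Q → 32.14 m³/s, C = (30.41·91.43 + 1.730·450.0)/32.14 = 110.7 µg/L.

111 µg/L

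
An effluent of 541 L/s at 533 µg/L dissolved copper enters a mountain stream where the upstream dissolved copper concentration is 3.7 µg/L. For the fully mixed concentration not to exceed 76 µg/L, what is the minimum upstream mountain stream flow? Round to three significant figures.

Set C_mix = 76: (Q·3.700 + 541.0·533.0) / (Q + 541.0) = 76
→ Q = 541.0·(533.0 − 76)/(76 − 3.700) = 3420 L/s.

3420 L/s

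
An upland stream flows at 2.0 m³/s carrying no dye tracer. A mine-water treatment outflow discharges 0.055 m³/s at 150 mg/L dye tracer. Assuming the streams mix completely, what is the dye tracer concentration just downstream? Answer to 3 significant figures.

After mixing, C = (2.000·0 + 0.05500·150.0) / 2.055 = 8.250/2.055 = 4.015 mg/L.

4.01 mg/L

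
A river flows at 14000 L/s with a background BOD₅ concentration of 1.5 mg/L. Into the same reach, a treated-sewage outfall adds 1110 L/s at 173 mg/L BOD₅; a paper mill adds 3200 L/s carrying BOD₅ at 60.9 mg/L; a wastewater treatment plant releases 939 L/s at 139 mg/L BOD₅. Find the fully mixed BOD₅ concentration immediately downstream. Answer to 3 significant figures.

28.0 mg/L

Mass balance: C = (14000·1.500 + 1110·173.0 + 3200·60.90 + 939.0·139.0) / 19250 = 538400/19250 = 27.97 mg/L.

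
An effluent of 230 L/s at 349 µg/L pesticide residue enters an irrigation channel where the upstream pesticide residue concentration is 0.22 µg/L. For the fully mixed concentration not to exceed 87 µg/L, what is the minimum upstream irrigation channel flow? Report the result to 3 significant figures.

694 L/s

Set C_mix = 87: (Q·0.2200 + 230.0·349.0) / (Q + 230.0) = 87
→ Q = 230.0·(349.0 − 87)/(87 − 0.2200) = 694.4 L/s.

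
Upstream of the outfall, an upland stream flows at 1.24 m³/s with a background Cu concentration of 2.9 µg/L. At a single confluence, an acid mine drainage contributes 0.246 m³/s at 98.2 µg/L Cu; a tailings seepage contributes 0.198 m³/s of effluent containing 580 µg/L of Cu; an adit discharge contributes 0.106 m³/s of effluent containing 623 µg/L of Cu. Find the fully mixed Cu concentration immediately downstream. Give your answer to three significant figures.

After mixing, C = (1.240·2.900 + 0.2460·98.20 + 0.1980·580.0 + 0.1060·623.0) / 1.790 = 208.6/1.790 = 116.6 µg/L.

117 µg/L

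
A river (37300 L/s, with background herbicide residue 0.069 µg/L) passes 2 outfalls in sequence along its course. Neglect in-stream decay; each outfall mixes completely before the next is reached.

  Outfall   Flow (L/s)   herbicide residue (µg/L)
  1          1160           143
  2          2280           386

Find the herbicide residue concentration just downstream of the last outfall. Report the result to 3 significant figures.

25.7 µg/L

Outfall 1: combined Q = 38460 L/s; C = (37300·0.06900 + 1160·143.0)/38460 = 4.380 µg/L.
Outfall 2: combined Q = 40740 L/s; C = (38460·4.380 + 2280·386.0)/40740 = 25.74 µg/L.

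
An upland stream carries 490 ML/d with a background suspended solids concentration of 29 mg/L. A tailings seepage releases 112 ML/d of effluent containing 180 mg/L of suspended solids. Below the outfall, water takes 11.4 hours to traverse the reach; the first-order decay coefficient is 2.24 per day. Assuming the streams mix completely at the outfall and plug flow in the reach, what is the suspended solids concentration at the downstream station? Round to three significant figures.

Mass balance: C = (490.0·29.00 + 112.0·180.0) / 602.0 = 34370/602.0 = 57.09 mg/L.
Applying C = C₀e^(−kt): 57.09 × 0.3451 = 19.70 mg/L.

19.7 mg/L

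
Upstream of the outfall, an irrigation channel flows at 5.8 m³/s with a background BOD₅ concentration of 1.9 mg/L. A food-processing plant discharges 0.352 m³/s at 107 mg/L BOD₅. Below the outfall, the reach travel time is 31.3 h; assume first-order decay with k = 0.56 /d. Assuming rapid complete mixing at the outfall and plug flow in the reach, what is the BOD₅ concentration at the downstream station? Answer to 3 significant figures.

Conservation of mass: C = (5.800·1.900 + 0.3520·107.0) / 6.152 = 48.68/6.152 = 7.914 mg/L.
Applying C = C₀e^(−kt): 7.914 × 0.4817 = 3.812 mg/L.

3.81 mg/L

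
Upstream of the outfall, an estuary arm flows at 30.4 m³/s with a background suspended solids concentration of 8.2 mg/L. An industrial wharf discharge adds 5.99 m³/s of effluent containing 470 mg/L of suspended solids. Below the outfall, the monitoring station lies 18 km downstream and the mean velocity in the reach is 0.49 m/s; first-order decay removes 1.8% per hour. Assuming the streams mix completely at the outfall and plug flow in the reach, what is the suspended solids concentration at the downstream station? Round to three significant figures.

70.0 mg/L

Conservation of mass: C = (30.40·8.200 + 5.990·470.0) / 36.39 = 3065/36.39 = 84.21 mg/L.
Travel time t = 18·1000 / 0.49 = 36730 s = 10.20 h.
1.8%/h lost → k = −ln(1 − 0.018) = 0.01816 h⁻¹.
Decay over the reach: 84.21·exp(−kt) = 84.21·0.8308 = 69.97 mg/L.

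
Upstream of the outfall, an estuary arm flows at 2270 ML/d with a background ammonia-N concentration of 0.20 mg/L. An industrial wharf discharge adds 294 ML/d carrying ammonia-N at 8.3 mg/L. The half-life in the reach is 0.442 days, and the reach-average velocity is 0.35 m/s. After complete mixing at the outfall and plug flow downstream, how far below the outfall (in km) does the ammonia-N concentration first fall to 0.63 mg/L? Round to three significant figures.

11.2 km

After mixing, C = (2270·0.2000 + 294.0·8.300) / 2564 = 2894/2564 = 1.129 mg/L.
Half-life 0.442 d → k = ln 2 / 0.442 = 1.568 d⁻¹.
Set 1.129·exp(−k·t) = 0.63 → t = ln(1.129/0.63)/k = 32130 s = 8.925 h.
Distance = v·t = 0.35·32130 = 11250 m = 11.25 km.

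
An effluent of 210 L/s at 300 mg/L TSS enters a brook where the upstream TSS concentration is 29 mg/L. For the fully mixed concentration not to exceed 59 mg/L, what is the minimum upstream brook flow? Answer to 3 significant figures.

1690 L/s

Set C_mix = 59: (Q·29.00 + 210.0·300.0) / (Q + 210.0) = 59
→ Q = 210.0·(300.0 − 59)/(59 − 29.00) = 1687 L/s.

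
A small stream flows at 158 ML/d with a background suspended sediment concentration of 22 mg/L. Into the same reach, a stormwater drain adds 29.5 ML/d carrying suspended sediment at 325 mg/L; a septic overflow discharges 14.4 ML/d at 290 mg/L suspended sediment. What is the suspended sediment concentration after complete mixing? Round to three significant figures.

85.4 mg/L

Conservation of mass: C = (158.0·22.00 + 29.50·325.0 + 14.40·290.0) / 201.9 = 17240/201.9 = 85.39 mg/L.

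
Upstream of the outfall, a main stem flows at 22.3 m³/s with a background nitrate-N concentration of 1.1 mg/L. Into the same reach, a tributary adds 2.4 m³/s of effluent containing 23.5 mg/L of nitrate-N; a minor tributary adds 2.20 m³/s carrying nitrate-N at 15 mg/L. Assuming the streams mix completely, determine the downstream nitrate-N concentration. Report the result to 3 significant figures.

Mixed concentration C = ΣQC/ΣQ = (22.30·1.100 + 2.400·23.50 + 2.200·15.00) / 26.90 = 113.9/26.90 = 4.235 mg/L.

4.24 mg/L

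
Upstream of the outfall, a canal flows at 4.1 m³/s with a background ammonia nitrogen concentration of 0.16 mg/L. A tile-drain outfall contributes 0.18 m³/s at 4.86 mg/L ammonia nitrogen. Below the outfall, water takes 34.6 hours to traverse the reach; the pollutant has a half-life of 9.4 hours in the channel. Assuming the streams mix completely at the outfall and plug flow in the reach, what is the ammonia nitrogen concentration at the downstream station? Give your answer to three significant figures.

0.0279 mg/L

Mixed concentration C = ΣQC/ΣQ = (4.100·0.1600 + 0.1800·4.860) / 4.280 = 1.531/4.280 = 0.3577 mg/L.
Half-life 9.4 h → k = ln 2 / 9.4 = 0.07374 h⁻¹ = 1.770 d⁻¹.
After decay, C = 0.3577 × e^(−kt) = 0.3577 × 0.07797 = 0.02789 mg/L.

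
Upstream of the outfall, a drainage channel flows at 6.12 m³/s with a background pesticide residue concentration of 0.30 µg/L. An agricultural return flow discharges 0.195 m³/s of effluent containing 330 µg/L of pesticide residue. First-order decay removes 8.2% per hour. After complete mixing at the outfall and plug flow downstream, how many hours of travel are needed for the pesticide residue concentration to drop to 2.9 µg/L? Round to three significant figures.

15.0 h

Flow-weighted average: C = (6.120·0.3000 + 0.1950·330.0) / 6.315 = 66.19/6.315 = 10.48 µg/L.
8.2%/h lost → k = −ln(1 − 0.082) = 0.08556 h⁻¹.
10.48·exp(−k·t) = 2.9 → t = ln(10.48/2.9)/k = 54060 s = 15.02 h.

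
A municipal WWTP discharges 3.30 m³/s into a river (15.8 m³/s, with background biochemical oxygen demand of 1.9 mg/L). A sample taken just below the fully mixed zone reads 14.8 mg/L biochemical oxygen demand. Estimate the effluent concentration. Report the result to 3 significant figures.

76.6 mg/L

Mass balance: 15.80·1.900 + 3.300·Cₑ = 19.10·14.80
→ Cₑ = (19.10·14.80 − 15.80·1.900) / 3.300 = 76.56 mg/L.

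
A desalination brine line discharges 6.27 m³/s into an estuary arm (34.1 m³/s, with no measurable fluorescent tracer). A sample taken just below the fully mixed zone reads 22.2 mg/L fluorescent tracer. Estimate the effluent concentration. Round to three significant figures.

143 mg/L

Mass balance: 34.10·0 + 6.270·Cₑ = 40.37·22.20
→ Cₑ = (40.37·22.20 − 34.10·0) / 6.270 = 142.9 mg/L.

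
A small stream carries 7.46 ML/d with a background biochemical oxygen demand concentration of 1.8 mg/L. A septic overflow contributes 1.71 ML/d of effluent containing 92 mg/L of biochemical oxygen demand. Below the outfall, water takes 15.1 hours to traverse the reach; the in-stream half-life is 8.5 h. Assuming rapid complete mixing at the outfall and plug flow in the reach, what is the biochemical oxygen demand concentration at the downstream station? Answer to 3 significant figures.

5.44 mg/L

Mixed concentration C = ΣQC/ΣQ = (7.460·1.800 + 1.710·92.00) / 9.170 = 170.7/9.170 = 18.62 mg/L.
Half-life 8.5 h → k = ln 2 / 8.5 = 0.08155 h⁻¹ = 1.957 d⁻¹.
First-order decay: C = 18.62·exp(−k·t) = 18.62·0.2919 = 5.435 mg/L.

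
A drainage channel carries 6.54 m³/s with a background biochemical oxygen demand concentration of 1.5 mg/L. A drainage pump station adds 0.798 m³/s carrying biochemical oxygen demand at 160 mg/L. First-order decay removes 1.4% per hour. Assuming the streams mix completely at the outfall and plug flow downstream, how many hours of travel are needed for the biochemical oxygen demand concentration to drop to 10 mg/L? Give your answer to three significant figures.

44.5 h

Flow-weighted average: C = (6.540·1.500 + 0.7980·160.0) / 7.338 = 137.5/7.338 = 18.74 mg/L.
1.4%/h lost → k = −ln(1 − 0.014) = 0.01410 h⁻¹.
18.74·exp(−k·t) = 10 → t = ln(18.74/10)/k = 160300 s = 44.54 h.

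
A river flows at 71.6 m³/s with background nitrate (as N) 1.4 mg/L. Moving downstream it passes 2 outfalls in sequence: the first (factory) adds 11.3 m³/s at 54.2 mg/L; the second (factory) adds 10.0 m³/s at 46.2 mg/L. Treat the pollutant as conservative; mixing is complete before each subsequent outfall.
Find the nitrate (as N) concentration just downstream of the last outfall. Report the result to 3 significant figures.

Below outfall 1: Q → 82.90 m³/s, C = (71.60·1.400 + 11.30·54.20)/82.90 = 8.597 mg/L.
Below outfall 2: Q → 92.90 m³/s, C = (82.90·8.597 + 10.00·46.20)/92.90 = 12.64 mg/L.

12.6 mg/L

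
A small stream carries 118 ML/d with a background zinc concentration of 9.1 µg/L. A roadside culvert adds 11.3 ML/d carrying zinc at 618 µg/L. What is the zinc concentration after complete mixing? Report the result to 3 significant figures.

Mixed concentration C = ΣQC/ΣQ = (118.0·9.100 + 11.30·618.0) / 129.3 = 8057/129.3 = 62.31 µg/L.

62.3 µg/L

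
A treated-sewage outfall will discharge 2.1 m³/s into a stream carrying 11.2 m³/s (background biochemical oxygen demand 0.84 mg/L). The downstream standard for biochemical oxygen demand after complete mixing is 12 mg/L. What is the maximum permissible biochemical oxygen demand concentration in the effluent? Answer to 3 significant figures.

71.5 mg/L

At the limit, (Qr·Cr + Qe·Cₑ)/(Qr + Qe) = 12:
Cₑ = (13.30·12 − 11.20·0.8400) / 2.100 = 71.52 mg/L.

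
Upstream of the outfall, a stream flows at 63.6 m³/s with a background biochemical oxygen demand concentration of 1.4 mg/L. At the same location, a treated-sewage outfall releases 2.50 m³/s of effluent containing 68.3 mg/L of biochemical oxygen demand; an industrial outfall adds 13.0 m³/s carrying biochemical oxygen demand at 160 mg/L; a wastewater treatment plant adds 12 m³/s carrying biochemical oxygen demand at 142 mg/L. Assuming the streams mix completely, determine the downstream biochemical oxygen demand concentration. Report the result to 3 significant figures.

44.4 mg/L

Flow-weighted average: C = (63.60·1.400 + 2.500·68.30 + 13.00·160.0 + 12.00·142.0) / 91.10 = 4044/91.10 = 44.39 mg/L.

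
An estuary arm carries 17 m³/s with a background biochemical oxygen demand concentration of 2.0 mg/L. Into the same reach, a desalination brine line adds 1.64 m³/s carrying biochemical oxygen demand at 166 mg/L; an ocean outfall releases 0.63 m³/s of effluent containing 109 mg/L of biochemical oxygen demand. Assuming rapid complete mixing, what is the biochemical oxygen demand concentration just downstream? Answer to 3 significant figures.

19.5 mg/L

Conservation of mass: C = (17.00·2.000 + 1.640·166.0 + 0.6300·109.0) / 19.27 = 374.9/19.27 = 19.46 mg/L.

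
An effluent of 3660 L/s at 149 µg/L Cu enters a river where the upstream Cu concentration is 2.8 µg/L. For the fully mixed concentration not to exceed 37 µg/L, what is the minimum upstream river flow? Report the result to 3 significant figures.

12000 L/s

Set C_mix = 37: (Q·2.800 + 3660·149.0) / (Q + 3660) = 37
→ Q = 3660·(149.0 − 37)/(37 − 2.800) = 11990 L/s.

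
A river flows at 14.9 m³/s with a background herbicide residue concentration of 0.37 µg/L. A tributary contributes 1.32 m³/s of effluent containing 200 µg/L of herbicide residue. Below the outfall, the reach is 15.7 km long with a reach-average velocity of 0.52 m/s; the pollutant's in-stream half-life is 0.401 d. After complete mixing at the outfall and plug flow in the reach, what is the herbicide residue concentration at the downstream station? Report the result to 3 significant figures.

Mass balance: C = (14.90·0.3700 + 1.320·200.0) / 16.22 = 269.5/16.22 = 16.62 µg/L.
Travel time t = 15.7·1000 / 0.52 = 30190 s = 8.387 h.
Half-life 0.401 d → k = ln 2 / 0.401 = 1.729 d⁻¹.
Decay over the reach: 16.62·exp(−kt) = 16.62·0.5466 = 9.082 µg/L.

9.08 µg/L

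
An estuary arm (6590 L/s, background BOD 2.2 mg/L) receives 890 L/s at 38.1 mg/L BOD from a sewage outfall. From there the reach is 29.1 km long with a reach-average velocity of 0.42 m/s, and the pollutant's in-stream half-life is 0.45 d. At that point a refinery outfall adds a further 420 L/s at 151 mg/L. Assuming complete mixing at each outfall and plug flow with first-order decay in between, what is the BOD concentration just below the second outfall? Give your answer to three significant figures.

9.81 mg/L

After mixing, C = (6590·2.200 + 890.0·38.10) / 7480 = 48410/7480 = 6.472 mg/L; combined flow 7480 L/s.
Travel time t = 29.1·1000 / 0.42 = 69290 s = 19.25 h.
Half-life 0.45 d → k = ln 2 / 0.45 = 1.540 d⁻¹.
Applying C = C₀e^(−kt): 6.472 × 0.2908 = 1.882 mg/L.
Second outfall: C = (7480·1.882 + 420.0·151.0)/7900 = 9.810 mg/L.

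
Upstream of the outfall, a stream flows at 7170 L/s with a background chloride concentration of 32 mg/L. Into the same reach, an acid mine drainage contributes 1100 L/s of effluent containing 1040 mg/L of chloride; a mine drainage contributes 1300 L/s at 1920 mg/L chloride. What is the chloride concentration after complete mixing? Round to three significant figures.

Conservation of mass: C = (7170·32.00 + 1100·1040 + 1300·1920) / 9570 = 3869000/9570 = 404.3 mg/L.

404 mg/L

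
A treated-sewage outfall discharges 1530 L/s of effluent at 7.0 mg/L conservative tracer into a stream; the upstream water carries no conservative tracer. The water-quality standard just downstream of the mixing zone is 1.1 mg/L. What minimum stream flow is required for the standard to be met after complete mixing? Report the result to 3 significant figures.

8210 L/s

Set C_mix = 1.1: (Q·0 + 1530·7.000) / (Q + 1530) = 1.1
→ Q = 1530·(7.000 − 1.1)/(1.1 − 0) = 8206 L/s.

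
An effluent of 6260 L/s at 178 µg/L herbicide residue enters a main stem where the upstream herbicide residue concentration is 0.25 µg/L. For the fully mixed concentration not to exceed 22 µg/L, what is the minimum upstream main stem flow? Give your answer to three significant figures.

44900 L/s

Set C_mix = 22: (Q·0.2500 + 6260·178.0) / (Q + 6260) = 22
→ Q = 6260·(178.0 − 22)/(22 − 0.2500) = 44900 L/s.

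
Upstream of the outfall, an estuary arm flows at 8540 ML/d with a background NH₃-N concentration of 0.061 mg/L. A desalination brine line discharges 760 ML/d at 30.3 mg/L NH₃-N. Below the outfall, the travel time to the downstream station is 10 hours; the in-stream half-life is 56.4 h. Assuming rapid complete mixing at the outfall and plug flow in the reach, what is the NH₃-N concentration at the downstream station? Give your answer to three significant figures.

2.24 mg/L

Mass balance: C = (8540·0.06100 + 760.0·30.30) / 9300 = 23550/9300 = 2.532 mg/L.
Half-life 56.4 h → k = ln 2 / 56.4 = 0.01229 h⁻¹ = 0.2950 d⁻¹.
Decay over the reach: 2.532·exp(−kt) = 2.532·0.8844 = 2.239 mg/L.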